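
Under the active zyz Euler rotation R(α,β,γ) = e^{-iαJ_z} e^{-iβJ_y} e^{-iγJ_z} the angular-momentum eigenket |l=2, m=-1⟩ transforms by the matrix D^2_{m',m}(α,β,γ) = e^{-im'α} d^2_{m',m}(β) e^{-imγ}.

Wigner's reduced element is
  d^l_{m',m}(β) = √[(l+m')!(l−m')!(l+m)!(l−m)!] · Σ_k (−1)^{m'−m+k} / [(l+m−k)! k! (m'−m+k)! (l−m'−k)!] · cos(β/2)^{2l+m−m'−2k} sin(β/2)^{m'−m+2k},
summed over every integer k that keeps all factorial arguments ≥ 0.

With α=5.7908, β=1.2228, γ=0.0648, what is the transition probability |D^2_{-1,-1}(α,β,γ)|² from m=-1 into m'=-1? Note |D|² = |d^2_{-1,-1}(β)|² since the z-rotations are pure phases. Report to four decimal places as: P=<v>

First d^2_{-1,-1}(β=1.2228), then the phase factors e^{-i(-1)α} and e^{-i(-1)γ}:
Half-angle: c=0.818845, s=0.574014. N=√(1·6·1·6)=6.000000
Admissible k: 0..1 (factorial args all ≥0)
  k=0: (−1)^0·6.0000/(6)·0.8188^4·0.5740^0 = +0.449580
  k=1: (−1)^1·6.0000/(2)·0.8188^2·0.5740^2 = -0.662782
d^2_{-1,-1}(1.2228) = +0.449580 -0.662782 = -0.213201
|D^2_{-1,-1}|² = |d^2_{-1,-1}(β)|² = (-0.213201)² = 0.045455 (the z-rotation phases have unit modulus)

P=0.0455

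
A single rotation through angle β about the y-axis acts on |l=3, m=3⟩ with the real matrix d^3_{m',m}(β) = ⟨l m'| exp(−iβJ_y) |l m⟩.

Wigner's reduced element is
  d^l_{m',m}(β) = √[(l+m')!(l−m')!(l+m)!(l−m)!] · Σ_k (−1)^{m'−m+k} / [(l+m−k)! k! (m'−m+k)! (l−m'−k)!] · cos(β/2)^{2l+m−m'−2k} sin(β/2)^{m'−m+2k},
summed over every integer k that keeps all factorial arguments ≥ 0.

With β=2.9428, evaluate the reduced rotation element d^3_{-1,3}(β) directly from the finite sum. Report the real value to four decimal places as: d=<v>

d=0.0374

d^3_{-1,3}(β=2.9428) via Wigner's sum:
With c≡cos(β/2)=0.099233 and s≡sin(β/2)=0.995064, N=[2·24·720·1]^{1/2}=185.903201
k: max(0,(3)−(-1))=4 … min(3+(3),3−(-1))=4
  k=4: (−1)^0·185.9032/(48)·0.0992^2·0.9951^4 = +0.037390
d^3_{-1,3}(2.9428) = +0.037390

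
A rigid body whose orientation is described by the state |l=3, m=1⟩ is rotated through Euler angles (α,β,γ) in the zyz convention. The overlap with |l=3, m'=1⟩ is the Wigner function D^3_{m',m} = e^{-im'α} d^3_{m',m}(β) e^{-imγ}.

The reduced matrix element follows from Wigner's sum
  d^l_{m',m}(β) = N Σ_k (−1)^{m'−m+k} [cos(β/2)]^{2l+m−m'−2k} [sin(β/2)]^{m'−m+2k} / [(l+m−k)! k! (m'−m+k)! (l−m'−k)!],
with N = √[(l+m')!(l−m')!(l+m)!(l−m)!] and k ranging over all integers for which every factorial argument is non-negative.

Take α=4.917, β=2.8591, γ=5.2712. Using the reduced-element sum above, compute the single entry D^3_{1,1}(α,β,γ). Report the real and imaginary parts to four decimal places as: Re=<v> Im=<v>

Re=-0.0803 Im=0.0769

Split into d^3_{1,1}(β=2.8591) × two z-phases.
Half-angle: c=0.140777, s=0.990041. N=√(24·2·24·2)=48.000000
The bounds max(0,m−m')=0 and min(l+m,l−m')=2 give 3 terms
  k=0: (−1)^0·48.0000/(48)·0.1408^6·0.9900^0 = +0.000008
  k=1: (−1)^1·48.0000/(6)·0.1408^4·0.9900^2 = -0.003080
  k=2: (−1)^2·48.0000/(8)·0.1408^2·0.9900^4 = +0.114243
d^3_{1,1}(2.8591) = +0.000008 -0.003080 +0.114243 = +0.111171
D = (+0.203186+0.979140i)·(+0.111171)·(+0.530178+0.847886i) = -0.080318+0.076863i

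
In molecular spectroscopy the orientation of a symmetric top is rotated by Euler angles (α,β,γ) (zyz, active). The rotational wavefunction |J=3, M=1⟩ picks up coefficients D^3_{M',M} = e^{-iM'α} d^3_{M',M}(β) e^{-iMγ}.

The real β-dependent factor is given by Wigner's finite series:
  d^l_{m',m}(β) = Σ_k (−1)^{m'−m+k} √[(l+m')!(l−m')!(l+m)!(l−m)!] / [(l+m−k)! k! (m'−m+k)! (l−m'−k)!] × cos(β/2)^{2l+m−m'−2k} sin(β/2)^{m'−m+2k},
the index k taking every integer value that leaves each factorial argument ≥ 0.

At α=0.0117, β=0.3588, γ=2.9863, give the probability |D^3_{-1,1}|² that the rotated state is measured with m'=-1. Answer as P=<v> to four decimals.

D^3_{-1,1}(0.0117,0.3588,2.9863) = e^{-i·-1·0.0117}·d^3_{-1,1}(0.3588)·e^{-i·1·2.9863}. Compute d first:
Half-angle: c=0.983951, s=0.178439. N=√(2·24·24·2)=48.000000
k: max(0,(1)−(-1))=2 … min(3+(1),3−(-1))=4
  k=2: (−1)^0·48.0000/(8)·0.9840^4·0.1784^2 = +0.179071
  k=3: (−1)^1·48.0000/(6)·0.9840^2·0.1784^4 = -0.007852
  k=4: (−1)^2·48.0000/(48)·0.9840^0·0.1784^6 = +0.000032
d^3_{-1,1}(0.3588) = +0.179071 -0.007852 +0.000032 = +0.171251
|D^3_{-1,1}|² = |d^3_{-1,1}(β)|² = (+0.171251)² = 0.029327 (the z-rotation phases have unit modulus)

P=0.0293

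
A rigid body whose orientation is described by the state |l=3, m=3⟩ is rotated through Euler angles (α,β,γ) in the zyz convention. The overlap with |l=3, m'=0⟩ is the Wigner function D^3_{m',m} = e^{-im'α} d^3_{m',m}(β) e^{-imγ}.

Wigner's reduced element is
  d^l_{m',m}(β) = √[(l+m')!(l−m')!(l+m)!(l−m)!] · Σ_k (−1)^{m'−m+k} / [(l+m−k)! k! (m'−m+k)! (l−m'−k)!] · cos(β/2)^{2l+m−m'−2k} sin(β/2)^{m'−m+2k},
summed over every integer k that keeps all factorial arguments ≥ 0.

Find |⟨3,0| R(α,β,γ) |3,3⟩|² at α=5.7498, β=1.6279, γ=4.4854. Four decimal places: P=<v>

P=0.3095

First d^3_{0,3}(β=1.6279), then the phase factors e^{-i(0)α} and e^{-i(3)γ}:
With c≡cos(β/2)=0.686632 and s≡sin(β/2)=0.727005, N=[6·6·720·1]^{1/2}=160.996894
k∈{3} keeps every argument non-negative
  k=3: (−1)^0·160.9969/(36)·0.6866^3·0.7270^3 = +0.556288
d^3_{0,3}(1.6279) = +0.556288
|D^3_{0,3}|² = |d^3_{0,3}(β)|² = (+0.556288)² = 0.309456 (the z-rotation phases have unit modulus)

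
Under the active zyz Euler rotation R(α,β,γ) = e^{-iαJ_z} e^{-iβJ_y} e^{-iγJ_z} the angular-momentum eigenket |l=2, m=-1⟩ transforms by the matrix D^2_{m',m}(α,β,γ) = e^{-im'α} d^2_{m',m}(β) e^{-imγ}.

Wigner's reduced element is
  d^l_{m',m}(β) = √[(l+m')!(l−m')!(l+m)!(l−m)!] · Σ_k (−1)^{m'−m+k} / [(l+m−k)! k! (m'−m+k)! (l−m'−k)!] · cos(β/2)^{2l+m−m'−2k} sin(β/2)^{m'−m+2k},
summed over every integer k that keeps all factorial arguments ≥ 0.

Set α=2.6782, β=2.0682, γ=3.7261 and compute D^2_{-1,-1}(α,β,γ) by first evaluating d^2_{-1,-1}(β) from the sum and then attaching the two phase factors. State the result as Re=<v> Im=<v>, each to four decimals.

D^2_{-1,-1}(2.6782,2.0682,3.7261) = e^{-i·-1·2.6782}·d^2_{-1,-1}(2.0682)·e^{-i·-1·3.7261}. Compute d first:
Half-angle: c=0.511300, s=0.859403. N=√(1·6·1·6)=6.000000
Admissible k: 0..1 (factorial args all ≥0)
  k=0: (−1)^0·6.0000/(6)·0.5113^4·0.8594^0 = +0.068344
  k=1: (−1)^1·6.0000/(2)·0.5113^2·0.8594^2 = -0.579249
d^2_{-1,-1}(2.0682) = +0.068344 -0.579249 = -0.510905
Phases: e^{-i·(-1)·2.6782}=-0.894541+0.446986i, e^{-i·(-1)·3.7261}=-0.833984-0.551789i ⇒ D=-0.507162-0.061727i

Re=-0.5072 Im=-0.0617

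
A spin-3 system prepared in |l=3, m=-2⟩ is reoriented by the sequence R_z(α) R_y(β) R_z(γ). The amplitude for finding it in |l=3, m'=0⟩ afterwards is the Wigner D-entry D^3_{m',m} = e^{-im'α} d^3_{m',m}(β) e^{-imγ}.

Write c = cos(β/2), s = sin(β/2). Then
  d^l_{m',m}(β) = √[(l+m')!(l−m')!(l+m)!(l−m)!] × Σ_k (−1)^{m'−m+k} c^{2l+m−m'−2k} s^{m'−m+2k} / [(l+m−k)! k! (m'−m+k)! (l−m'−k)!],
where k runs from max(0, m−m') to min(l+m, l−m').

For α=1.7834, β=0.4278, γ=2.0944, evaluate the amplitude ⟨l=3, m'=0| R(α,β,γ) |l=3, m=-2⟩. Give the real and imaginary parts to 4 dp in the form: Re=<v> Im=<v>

Re=-0.1072 Im=-0.1857

First d^3_{0,-2}(β=0.4278), then the phase factors e^{-i(0)α} and e^{-i(-2)γ}:
Half-angle: c=0.977210, s=0.212273. N=√(6·6·1·120)=65.726707
Admissible k: 0..1 (factorial args all ≥0)
  k=0: (−1)^2·65.7267/(12)·0.9772^4·0.2123^2 = +0.225061
  k=1: (−1)^3·65.7267/(12)·0.9772^2·0.2123^4 = -0.010620
d^3_{0,-2}(0.4278) = +0.225061 -0.010620 = +0.214442
D = (+1.000000+0.000000i)·(+0.214442)·(-0.499992-0.866030i) = -0.107219-0.185713i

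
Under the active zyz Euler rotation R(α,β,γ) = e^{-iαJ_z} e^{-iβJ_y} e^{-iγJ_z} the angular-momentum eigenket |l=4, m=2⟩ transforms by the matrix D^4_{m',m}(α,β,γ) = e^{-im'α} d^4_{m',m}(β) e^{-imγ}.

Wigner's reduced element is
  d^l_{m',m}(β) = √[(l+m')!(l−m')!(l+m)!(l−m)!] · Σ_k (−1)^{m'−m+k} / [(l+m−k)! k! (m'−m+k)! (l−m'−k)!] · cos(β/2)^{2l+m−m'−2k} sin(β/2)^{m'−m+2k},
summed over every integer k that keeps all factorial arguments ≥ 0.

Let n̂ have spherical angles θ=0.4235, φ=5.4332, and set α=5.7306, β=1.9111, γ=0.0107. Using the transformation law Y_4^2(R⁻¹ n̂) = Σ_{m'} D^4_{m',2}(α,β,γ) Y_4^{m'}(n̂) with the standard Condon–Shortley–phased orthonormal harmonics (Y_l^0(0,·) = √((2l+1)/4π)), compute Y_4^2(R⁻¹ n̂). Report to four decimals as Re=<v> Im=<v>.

Need the full column D^4_{m',2} for m'=−4..4 at α=5.7306, β=1.9111, γ=0.0107.
cos(β/2)=0.577160, sin(β/2)=0.816631
d^4_{-4,2}: single k=6 term ⇒ +0.522790;  D = -0.320921-0.412697i
d^4_{-3,2}: k∈[5..6] ⇒ +0.783797 -0.523049 = +0.260748;  D = -0.028199-0.259219i
d^4_{-2,2}: k∈[4..6] ⇒ +0.740252 -1.185576 +0.197792 = -0.247533;  D = -0.106379+0.223508i
d^4_{-1,2}: k∈[3..5] ⇒ +0.493257 -1.481236 +0.593082 = -0.394898;  D = -0.331613+0.214423i
d^4_{0,2}: k∈[2..4] ⇒ +0.233856 -1.248470 +0.937280 = -0.077333;  D = -0.077316+0.001655i
d^4_{1,2}: k∈[1..3] ⇒ +0.073915 -0.739885 +0.987491 = +0.321521;  D = +0.277218+0.162868i
d^4_{2,2}: k∈[0..2] ⇒ +0.012313 -0.295808 +0.740252 = +0.456757;  D = +0.213762+0.403649i
d^4_{3,2}: k∈[0..1] ⇒ -0.065187 +0.391510 = +0.326323;  D = -0.021378+0.325622i
d^4_{4,2}: single k=0 term ⇒ +0.130439;  D = -0.075593+0.106302i
Y_4^{m'}(θ=0.4235,φ=5.4332) and Σ D·Y over m':
  (-0.3209-0.4127i)·(-0.0122-0.0032i)  (-0.0282-0.2592i)·(-0.0657+0.0442i)  (-0.1064+0.2235i)·(-0.0351+0.2699i)  (-0.3316+0.2144i)·(+0.3296+0.3752i)  (-0.0773+0.0017i)·(+0.2373+0.0000i)  (+0.2772+0.1629i)·(-0.3296+0.3752i)  (+0.2138+0.4036i)·(-0.0351-0.2699i)  (-0.0214+0.3256i)·(+0.0657+0.0442i)  (-0.0756+0.1063i)·(-0.0122+0.0032i)
Y_4^2(R⁻¹ n̂) = -0.315055-0.070640i

Re=-0.3151 Im=-0.0706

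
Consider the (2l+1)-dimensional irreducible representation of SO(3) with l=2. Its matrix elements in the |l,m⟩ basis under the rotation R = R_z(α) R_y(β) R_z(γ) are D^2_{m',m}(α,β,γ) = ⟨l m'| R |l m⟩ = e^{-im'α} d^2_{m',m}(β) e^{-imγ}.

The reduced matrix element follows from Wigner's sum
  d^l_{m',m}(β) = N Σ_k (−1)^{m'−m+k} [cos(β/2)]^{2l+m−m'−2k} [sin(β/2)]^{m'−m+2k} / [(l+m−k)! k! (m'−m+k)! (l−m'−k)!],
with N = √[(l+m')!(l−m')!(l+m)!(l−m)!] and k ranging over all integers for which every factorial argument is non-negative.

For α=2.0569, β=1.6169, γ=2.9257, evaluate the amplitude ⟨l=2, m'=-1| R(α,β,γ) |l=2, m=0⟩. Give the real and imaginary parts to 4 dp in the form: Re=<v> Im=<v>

Re=0.0263 Im=-0.0499

D^2_{-1,0}(2.0569,1.6169,2.9257) = e^{-i·-1·2.0569}·d^2_{-1,0}(1.6169)·e^{-i·0·2.9257}. Compute d first:
Half-angle: c=0.690620, s=0.723218. N=√(1·6·2·2)=4.898979
Admissible k: 1..2 (factorial args all ≥0)
  k=1: (−1)^0·4.8990/(2)·0.6906^3·0.7232^1 = +0.583529
  k=2: (−1)^1·4.8990/(2)·0.6906^1·0.7232^3 = -0.639914
d^2_{-1,0}(1.6169) = +0.583529 -0.639914 = -0.056385
Phases: e^{-i·(-1)·2.0569}=-0.467184+0.884160i, e^{-i·(0)·2.9257}=+1.000000+0.000000i ⇒ D=+0.026342-0.049854i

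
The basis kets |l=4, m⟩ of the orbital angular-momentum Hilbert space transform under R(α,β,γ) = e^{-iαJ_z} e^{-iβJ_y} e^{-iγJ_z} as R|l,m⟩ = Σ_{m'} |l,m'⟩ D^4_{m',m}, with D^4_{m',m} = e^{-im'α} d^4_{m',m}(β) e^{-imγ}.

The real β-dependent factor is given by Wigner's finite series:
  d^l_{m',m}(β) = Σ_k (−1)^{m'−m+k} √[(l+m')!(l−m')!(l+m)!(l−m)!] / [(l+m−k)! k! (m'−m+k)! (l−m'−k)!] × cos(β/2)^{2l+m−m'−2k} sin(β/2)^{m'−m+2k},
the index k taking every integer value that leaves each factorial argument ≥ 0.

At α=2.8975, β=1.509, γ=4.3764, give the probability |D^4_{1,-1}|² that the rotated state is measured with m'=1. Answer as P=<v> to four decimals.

P=0.1483

D^4_{1,-1}(2.8975,1.509,4.3764) = e^{-i·1·2.8975}·d^4_{1,-1}(1.509)·e^{-i·-1·4.3764}. Compute d first:
With c≡cos(β/2)=0.728614 and s≡sin(β/2)=0.684924, N=[120·6·6·120]^{1/2}=720.000000
k: max(0,(-1)−(1))=0 … min(4+(-1),4−(1))=3
  k=0: (−1)^2·720.0000/(72)·0.7286^6·0.6849^2 = +0.701893
  k=1: (−1)^3·720.0000/(24)·0.7286^4·0.6849^4 = -1.860725
  k=2: (−1)^4·720.0000/(48)·0.7286^2·0.6849^6 = +0.822134
  k=3: (−1)^5·720.0000/(720)·0.7286^0·0.6849^8 = -0.048433
d^4_{1,-1}(1.509) = +0.701893 -1.860725 +0.822134 -0.048433 = -0.385132
|D^4_{1,-1}|² = |d^4_{1,-1}(β)|² = (-0.385132)² = 0.148326 (the z-rotation phases have unit modulus)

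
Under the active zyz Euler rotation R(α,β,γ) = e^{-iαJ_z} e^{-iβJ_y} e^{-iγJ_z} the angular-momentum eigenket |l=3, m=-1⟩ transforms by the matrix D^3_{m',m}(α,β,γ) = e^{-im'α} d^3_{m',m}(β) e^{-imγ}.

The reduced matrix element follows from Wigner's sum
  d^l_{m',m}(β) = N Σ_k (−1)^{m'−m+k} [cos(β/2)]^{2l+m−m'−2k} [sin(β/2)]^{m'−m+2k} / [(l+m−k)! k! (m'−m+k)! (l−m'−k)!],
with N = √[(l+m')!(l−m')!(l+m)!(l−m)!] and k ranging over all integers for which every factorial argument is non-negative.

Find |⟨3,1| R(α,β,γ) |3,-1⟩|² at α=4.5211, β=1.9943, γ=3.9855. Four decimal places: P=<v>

P=0.2065

First d^3_{1,-1}(β=1.9943), then the phase factors e^{-i(1)α} and e^{-i(-1)γ}:
Half-angle: c=0.542698, s=0.839928. N=√(24·2·2·24)=48.000000
Admissible k: 0..2 (factorial args all ≥0)
  k=0: (−1)^2·48.0000/(8)·0.5427^4·0.8399^2 = +0.367171
  k=1: (−1)^3·48.0000/(6)·0.5427^2·0.8399^4 = -1.172667
  k=2: (−1)^4·48.0000/(48)·0.5427^0·0.8399^6 = +0.351117
d^3_{1,-1}(1.9943) = +0.367171 -1.172667 +0.351117 = -0.454378
|D^3_{1,-1}|² = |d^3_{1,-1}(β)|² = (-0.454378)² = 0.206460 (the z-rotation phases have unit modulus)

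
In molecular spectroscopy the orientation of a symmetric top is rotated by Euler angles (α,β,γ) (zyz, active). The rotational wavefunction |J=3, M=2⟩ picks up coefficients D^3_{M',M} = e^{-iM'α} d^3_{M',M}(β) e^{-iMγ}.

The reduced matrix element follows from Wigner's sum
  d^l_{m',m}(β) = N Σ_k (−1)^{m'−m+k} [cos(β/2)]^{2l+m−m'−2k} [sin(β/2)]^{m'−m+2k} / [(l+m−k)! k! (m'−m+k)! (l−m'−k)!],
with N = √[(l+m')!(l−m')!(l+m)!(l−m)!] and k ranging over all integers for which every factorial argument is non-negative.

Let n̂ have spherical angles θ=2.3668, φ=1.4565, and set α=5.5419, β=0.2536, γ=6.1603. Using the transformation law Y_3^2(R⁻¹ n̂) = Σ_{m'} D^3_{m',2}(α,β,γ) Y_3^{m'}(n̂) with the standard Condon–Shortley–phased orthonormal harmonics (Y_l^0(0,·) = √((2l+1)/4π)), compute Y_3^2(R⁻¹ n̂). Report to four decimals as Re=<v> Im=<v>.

Need the full column D^3_{m',2} for m'=−3..3 at α=5.5419, β=0.2536, γ=6.1603.
cos(β/2)=0.991972, sin(β/2)=0.126460
d^3_{-3,2}: single k=5 term ⇒ +0.000079;  D = -0.000031-0.000072i
d^3_{-2,2}: k∈[4..5] ⇒ +0.001258 -0.000004 = +0.001254;  D = +0.000411-0.001185i
d^3_{-1,2}: k∈[3..4] ⇒ +0.012485 -0.000101 = +0.012384;  D = +0.010894-0.005888i
d^3_{0,2}: k∈[2..3] ⇒ +0.084814 -0.001378 = +0.083436;  D = +0.080928+0.020300i
d^3_{1,2}: k∈[1..2] ⇒ +0.384106 -0.012485 = +0.371621;  D = +0.204818+0.310083i
d^3_{2,2}: k∈[0..1] ⇒ +0.952786 -0.077424 = +0.875362;  D = -0.137339+0.864521i
d^3_{3,2}: single k=0 term ⇒ -0.297527;  D = +0.232845-0.185218i
Y_3^{m'}(θ=2.3668,φ=1.4565) and Σ D·Y over m':
  (-0.0000-0.0001i)·(-0.0480+0.1345i)  (+0.0004-0.0012i)·(+0.3481+0.0810i)  (+0.0109-0.0059i)·(+0.0400-0.3488i)  (+0.0809+0.0203i)·(+0.1192+0.0000i)  (+0.2048+0.3101i)·(-0.0400-0.3488i)  (-0.1373+0.8645i)·(+0.3481-0.0810i)  (+0.2328-0.1852i)·(+0.0480+0.1345i)
Y_3^2(R⁻¹ n̂) = +0.166550+0.248629i

Re=0.1665 Im=0.2486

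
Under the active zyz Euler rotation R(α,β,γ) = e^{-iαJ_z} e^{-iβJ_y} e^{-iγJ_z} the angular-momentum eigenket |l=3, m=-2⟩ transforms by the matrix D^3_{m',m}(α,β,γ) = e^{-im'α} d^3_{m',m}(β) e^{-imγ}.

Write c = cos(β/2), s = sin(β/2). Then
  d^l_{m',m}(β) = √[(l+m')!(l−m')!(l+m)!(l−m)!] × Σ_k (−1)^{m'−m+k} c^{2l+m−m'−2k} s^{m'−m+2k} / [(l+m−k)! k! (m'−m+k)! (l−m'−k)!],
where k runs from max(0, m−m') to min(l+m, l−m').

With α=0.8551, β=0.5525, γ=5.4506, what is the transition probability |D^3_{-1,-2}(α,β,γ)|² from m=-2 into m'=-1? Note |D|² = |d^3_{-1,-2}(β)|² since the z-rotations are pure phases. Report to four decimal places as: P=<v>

D^3_{-1,-2}(0.8551,0.5525,5.4506) = e^{-i·-1·0.8551}·d^3_{-1,-2}(0.5525)·e^{-i·-2·5.4506}. Compute d first:
With c≡cos(β/2)=0.962085 and s≡sin(β/2)=0.272750, N=[2·24·1·120]^{1/2}=75.894664
Admissible k: 0..1 (factorial args all ≥0)
  k=0: (−1)^1·75.8947/(24)·0.9621^5·0.2727^1 = -0.710938
  k=1: (−1)^2·75.8947/(12)·0.9621^3·0.2727^3 = +0.114278
d^3_{-1,-2}(0.5525) = -0.710938 +0.114278 = -0.596660
|D^3_{-1,-2}|² = |d^3_{-1,-2}(β)|² = (-0.596660)² = 0.356003 (the z-rotation phases have unit modulus)

P=0.3560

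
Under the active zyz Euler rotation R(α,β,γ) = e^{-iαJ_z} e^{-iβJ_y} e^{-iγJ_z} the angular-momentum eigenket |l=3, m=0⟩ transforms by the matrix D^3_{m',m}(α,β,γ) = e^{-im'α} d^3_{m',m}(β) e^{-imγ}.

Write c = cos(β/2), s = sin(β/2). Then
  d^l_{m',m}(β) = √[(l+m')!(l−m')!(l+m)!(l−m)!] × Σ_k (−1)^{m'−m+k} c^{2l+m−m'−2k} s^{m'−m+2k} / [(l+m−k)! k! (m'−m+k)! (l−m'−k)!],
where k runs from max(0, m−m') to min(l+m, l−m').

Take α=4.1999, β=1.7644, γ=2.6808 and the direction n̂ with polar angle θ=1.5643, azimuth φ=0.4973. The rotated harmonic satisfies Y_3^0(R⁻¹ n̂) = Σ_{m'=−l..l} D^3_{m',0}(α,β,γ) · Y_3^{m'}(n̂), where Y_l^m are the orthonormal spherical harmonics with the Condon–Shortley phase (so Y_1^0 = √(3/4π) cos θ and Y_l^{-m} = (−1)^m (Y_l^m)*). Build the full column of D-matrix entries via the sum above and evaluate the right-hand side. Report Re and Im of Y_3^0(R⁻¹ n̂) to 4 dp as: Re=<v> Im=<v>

Re=-0.1435 Im=0.0000

Need the full column D^3_{m',0} for m'=−3..3 at α=4.1999, β=1.7644, γ=2.6808.
cos(β/2)=0.635454, sin(β/2)=0.772139
d^3_{-3,0}: single k=3 term ⇒ +0.528267;  D = +0.527973+0.017604i
d^3_{-2,0}: k∈[2..3] ⇒ +0.532461 -0.786159 = -0.253698;  D = +0.131699-0.216836i
d^3_{-1,0}: k∈[1..3] ⇒ +0.277145 -1.227581 +0.604159 = -0.346277;  D = +0.169796+0.301790i
d^3_{0,0}: k∈[0..3] ⇒ +0.065842 -0.874923 +1.291791 -0.211920 = +0.270790;  D = +0.270790+0.000000i
d^3_{1,0}: k∈[0..2] ⇒ -0.277145 +1.227581 -0.604159 = +0.346277;  D = -0.169796+0.301790i
d^3_{2,0}: k∈[0..1] ⇒ +0.532461 -0.786159 = -0.253698;  D = +0.131699+0.216836i
d^3_{3,0}: single k=0 term ⇒ -0.528267;  D = -0.527973+0.017604i
Y_3^{m'}(θ=1.5643,φ=0.4973) and Σ D·Y over m':
  (+0.5280+0.0176i)·(+0.0329-0.4159i)  (+0.1317-0.2168i)·(+0.0036-0.0056i)  (+0.1698+0.3018i)·(-0.2840+0.1541i)  (+0.2708+0.0000i)·(-0.0073+0.0000i)  (-0.1698+0.3018i)·(+0.2840+0.1541i)  (+0.1317+0.2168i)·(+0.0036+0.0056i)  (-0.5280+0.0176i)·(-0.0329-0.4159i)
Y_3^0(R⁻¹ n̂) = -0.143536-0.000000i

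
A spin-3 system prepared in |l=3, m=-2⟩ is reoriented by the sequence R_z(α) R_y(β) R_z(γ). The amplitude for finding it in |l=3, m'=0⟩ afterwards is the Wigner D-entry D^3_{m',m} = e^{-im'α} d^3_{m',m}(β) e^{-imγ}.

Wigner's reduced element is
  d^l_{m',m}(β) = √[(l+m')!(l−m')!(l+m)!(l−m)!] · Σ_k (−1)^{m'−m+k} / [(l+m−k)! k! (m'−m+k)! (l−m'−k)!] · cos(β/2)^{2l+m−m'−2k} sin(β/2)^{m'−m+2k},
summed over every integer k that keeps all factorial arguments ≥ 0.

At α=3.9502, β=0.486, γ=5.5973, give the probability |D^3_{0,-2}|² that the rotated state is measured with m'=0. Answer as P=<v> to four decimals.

Split into d^3_{0,-2}(β=0.486) × two z-phases.
With c≡cos(β/2)=0.970620 and s≡sin(β/2)=0.240616, N=[6·6·1·120]^{1/2}=65.726707
k∈{0,1} keeps every argument non-negative
  k=0: (−1)^2·65.7267/(12)·0.9706^4·0.2406^2 = +0.281453
  k=1: (−1)^3·65.7267/(12)·0.9706^2·0.2406^4 = -0.017296
d^3_{0,-2}(0.486) = +0.281453 -0.017296 = +0.264157
|D^3_{0,-2}|² = |d^3_{0,-2}(β)|² = (+0.264157)² = 0.069779 (the z-rotation phases have unit modulus)

P=0.0698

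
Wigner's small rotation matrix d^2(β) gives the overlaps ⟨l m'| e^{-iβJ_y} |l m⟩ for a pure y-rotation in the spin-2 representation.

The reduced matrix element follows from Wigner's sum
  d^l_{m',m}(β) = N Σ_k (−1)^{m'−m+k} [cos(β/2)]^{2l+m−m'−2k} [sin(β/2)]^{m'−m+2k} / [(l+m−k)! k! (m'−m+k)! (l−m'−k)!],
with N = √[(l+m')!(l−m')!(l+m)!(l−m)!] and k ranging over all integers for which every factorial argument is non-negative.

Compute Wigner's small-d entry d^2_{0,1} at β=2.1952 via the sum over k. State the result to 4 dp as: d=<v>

d^2_{0,1}(β=2.1952) via Wigner's sum:
Half-angle: c=0.455734, s=0.890116. N=√(2·2·6·1)=4.898979
Admissible k: 1..2 (factorial args all ≥0)
  k=1: (−1)^0·4.8990/(2)·0.4557^3·0.8901^1 = +0.206374
  k=2: (−1)^1·4.8990/(2)·0.4557^1·0.8901^3 = -0.787276
d^2_{0,1}(2.1952) = +0.206374 -0.787276 = -0.580901

d=-0.5809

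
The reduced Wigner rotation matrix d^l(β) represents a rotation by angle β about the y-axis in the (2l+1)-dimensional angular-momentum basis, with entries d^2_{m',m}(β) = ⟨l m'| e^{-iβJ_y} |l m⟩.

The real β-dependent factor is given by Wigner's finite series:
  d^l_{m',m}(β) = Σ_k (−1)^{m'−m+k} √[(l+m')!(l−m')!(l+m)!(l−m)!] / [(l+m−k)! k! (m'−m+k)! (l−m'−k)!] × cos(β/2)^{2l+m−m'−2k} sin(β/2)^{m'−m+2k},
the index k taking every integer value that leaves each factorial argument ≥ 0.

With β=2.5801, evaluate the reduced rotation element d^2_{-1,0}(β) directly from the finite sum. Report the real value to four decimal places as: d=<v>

d^2_{-1,0}(β=2.5801) via Wigner's sum:
c=cos(2.5801/2)=0.277073, s=sin(2.5801/2)=0.960849; N=√[1·6·2·2]=4.898979
The bounds max(0,m−m')=1 and min(l+m,l−m')=2 give 2 terms
  k=1: (−1)^0·4.8990/(2)·0.2771^3·0.9608^1 = +0.050063
  k=2: (−1)^1·4.8990/(2)·0.2771^1·0.9608^3 = -0.602053
d^2_{-1,0}(2.5801) = +0.050063 -0.602053 = -0.551991

d=-0.5520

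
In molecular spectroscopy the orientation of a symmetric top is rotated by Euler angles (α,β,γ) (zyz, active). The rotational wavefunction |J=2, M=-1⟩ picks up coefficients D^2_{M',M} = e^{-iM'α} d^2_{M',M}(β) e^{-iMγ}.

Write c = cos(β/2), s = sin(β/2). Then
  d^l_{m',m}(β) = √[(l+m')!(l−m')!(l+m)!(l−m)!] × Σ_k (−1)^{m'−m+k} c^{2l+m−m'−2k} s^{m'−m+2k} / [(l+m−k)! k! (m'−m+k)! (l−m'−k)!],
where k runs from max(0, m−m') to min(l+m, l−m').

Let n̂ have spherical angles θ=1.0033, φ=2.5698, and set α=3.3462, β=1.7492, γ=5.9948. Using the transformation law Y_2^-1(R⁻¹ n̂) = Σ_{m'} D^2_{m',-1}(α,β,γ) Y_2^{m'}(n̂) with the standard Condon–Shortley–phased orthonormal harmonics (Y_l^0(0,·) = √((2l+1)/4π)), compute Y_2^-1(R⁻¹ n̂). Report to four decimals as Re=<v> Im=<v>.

Need the full column D^2_{m',-1} for m'=−2..2 at α=3.3462, β=1.7492, γ=5.9948.
cos(β/2)=0.641304, sin(β/2)=0.767287
d^2_{-2,-1}: single k=1 term ⇒ +0.404743;  D = +0.401792+0.048786i
d^2_{-1,-1}: k∈[0..1] ⇒ +0.169144 -0.726381 = -0.557238;  D = +0.555283-0.046630i
d^2_{0,-1}: k∈[0..1] ⇒ -0.495707 +0.709599 = +0.213892;  D = +0.205059-0.060832i
d^2_{1,-1}: k∈[0..1] ⇒ +0.726381 -0.346602 = +0.379779;  D = -0.334555+0.179736i
d^2_{2,-1}: single k=0 term ⇒ -0.579385;  D = -0.444033+0.372186i
Y_2^{m'}(θ=1.0033,φ=2.5698) and Σ D·Y over m':
  (+0.4018+0.0488i)·(+0.1138+0.2500i)  (+0.5553-0.0466i)·(-0.2945-0.1895i)  (+0.2051-0.0608i)·(-0.0420+0.0000i)  (-0.3346+0.1797i)·(+0.2945-0.1895i)  (-0.4440+0.3722i)·(+0.1138-0.2500i)
Y_2^-1(R⁻¹ n̂) = -0.169386+0.286737i

Re=-0.1694 Im=0.2867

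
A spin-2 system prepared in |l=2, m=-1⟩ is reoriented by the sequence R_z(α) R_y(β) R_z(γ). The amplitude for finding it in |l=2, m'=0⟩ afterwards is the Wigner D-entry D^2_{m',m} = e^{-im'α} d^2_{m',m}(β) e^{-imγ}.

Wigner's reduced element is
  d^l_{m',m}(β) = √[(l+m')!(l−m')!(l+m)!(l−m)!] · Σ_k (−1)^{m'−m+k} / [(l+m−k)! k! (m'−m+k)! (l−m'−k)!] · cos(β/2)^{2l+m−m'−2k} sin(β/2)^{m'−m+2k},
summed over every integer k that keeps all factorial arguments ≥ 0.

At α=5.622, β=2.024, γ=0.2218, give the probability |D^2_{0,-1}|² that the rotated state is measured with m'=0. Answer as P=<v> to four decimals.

P=0.2324

D^2_{0,-1}(5.622,2.024,0.2218) = e^{-i·0·5.622}·d^2_{0,-1}(2.024)·e^{-i·-1·0.2218}. Compute d first:
c=cos(2.024/2)=0.530166, s=sin(2.024/2)=0.847894; N=√[2·2·1·6]=4.898979
The bounds max(0,m−m')=0 and min(l+m,l−m')=1 give 2 terms
  k=0: (−1)^1·4.8990/(2)·0.5302^3·0.8479^1 = -0.309494
  k=1: (−1)^2·4.8990/(2)·0.5302^1·0.8479^3 = +0.791611
d^2_{0,-1}(2.024) = -0.309494 +0.791611 = +0.482117
|D^2_{0,-1}|² = |d^2_{0,-1}(β)|² = (+0.482117)² = 0.232437 (the z-rotation phases have unit modulus)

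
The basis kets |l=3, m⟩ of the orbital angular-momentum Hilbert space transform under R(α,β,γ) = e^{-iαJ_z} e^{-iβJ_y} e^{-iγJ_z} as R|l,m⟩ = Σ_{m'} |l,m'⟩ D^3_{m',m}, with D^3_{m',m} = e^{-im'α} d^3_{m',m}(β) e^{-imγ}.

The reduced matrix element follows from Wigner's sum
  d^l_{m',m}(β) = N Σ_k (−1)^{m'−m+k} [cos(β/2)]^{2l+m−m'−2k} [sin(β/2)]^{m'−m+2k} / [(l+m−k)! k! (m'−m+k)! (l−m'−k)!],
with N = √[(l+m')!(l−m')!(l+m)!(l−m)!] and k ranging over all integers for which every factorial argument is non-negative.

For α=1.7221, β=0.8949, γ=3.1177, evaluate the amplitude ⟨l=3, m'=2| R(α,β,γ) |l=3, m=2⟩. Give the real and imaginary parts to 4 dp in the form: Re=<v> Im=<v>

Re=0.0788 Im=-0.0205

D^3_{2,2}(1.7221,0.8949,3.1177) = e^{-i·2·1.7221}·d^3_{2,2}(0.8949)·e^{-i·2·3.1177}. Compute d first:
c=cos(0.8949/2)=0.901553, s=sin(0.8949/2)=0.432668; N=√[120·1·120·1]=120.000000
Admissible k: 0..1 (factorial args all ≥0)
  k=0: (−1)^0·120.0000/(120)·0.9016^6·0.4327^0 = +0.536968
  k=1: (−1)^1·120.0000/(24)·0.9016^4·0.4327^2 = -0.618365
d^3_{2,2}(0.8949) = +0.536968 -0.618365 = -0.081397
D = (-0.954563+0.298010i)·(-0.081397)·(+0.998858+0.047767i) = +0.078769-0.020518i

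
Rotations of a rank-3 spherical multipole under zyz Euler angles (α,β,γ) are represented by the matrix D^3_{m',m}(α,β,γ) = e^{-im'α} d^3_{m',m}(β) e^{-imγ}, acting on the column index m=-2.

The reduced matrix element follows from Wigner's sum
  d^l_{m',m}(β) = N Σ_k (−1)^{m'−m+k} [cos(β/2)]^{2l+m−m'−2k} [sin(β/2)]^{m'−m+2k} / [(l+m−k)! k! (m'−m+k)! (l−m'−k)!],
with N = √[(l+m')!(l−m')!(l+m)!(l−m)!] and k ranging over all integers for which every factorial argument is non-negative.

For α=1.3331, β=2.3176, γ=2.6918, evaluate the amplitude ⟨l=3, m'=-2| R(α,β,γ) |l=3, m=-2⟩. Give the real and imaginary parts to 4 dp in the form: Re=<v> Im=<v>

Split into d^3_{-2,-2}(β=2.3176) × two z-phases.
Half-angle: c=0.400439, s=0.916323. N=√(1·120·1·120)=120.000000
k∈{0,1} keeps every argument non-negative
  k=0: (−1)^0·120.0000/(120)·0.4004^6·0.9163^0 = +0.004123
  k=1: (−1)^1·120.0000/(24)·0.4004^4·0.9163^2 = -0.107948
d^3_{-2,-2}(2.3176) = +0.004123 -0.107948 = -0.103825
D = (-0.889113+0.457688i)·(-0.103825)·(+0.621935-0.783069i) = +0.020201-0.101841i

Re=0.0202 Im=-0.1018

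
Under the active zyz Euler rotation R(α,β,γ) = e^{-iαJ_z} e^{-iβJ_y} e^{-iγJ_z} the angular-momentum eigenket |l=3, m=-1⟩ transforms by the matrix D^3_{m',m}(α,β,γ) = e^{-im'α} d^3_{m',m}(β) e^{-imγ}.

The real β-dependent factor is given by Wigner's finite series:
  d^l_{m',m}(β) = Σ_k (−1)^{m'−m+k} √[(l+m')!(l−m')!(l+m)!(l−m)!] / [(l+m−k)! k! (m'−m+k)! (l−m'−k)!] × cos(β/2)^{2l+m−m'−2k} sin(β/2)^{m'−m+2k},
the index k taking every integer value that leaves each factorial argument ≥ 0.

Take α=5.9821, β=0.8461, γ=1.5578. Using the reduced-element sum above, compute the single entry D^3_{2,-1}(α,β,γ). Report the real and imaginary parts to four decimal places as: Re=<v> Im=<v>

Split into d^3_{2,-1}(β=0.8461) × two z-phases.
Half-angle: c=0.911841, s=0.410543. N=√(120·1·2·24)=75.894664
k∈{0,1} keeps every argument non-negative
  k=0: (−1)^3·75.8947/(12)·0.9118^3·0.4105^3 = -0.331791
  k=1: (−1)^4·75.8947/(24)·0.9118^1·0.4105^5 = +0.033629
d^3_{2,-1}(0.8461) = -0.331791 +0.033629 = -0.298162
Attach z-rotation phases: D = e^{-i(2)(5.9821)}·(-0.298162)·e^{-i(-1)(1.5578)} = +0.165681-0.247892i

Re=0.1657 Im=-0.2479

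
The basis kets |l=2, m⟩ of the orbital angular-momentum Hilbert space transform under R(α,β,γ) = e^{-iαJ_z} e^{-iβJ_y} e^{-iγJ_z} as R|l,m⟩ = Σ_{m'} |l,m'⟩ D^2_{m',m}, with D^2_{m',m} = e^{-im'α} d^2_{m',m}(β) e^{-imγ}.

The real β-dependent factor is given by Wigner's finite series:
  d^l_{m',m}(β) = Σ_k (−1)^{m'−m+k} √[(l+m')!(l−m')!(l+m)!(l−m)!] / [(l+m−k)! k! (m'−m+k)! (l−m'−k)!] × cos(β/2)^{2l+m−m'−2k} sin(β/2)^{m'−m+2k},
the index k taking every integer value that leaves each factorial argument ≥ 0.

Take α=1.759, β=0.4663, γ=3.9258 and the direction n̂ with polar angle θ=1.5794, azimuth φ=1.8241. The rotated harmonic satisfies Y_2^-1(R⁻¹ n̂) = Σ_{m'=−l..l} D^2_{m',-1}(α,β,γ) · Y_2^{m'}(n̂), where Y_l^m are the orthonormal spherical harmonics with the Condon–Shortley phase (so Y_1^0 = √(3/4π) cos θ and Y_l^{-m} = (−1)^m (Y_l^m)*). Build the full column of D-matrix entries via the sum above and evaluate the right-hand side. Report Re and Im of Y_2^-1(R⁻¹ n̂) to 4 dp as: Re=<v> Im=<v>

Re=-0.2315 Im=-0.1997

Need the full column D^2_{m',-1} for m'=−2..2 at α=1.759, β=0.4663, γ=3.9258.
cos(β/2)=0.972943, sin(β/2)=0.231043
d^2_{-2,-1}: single k=1 term ⇒ +0.425585;  D = +0.169713+0.390282i
d^2_{-1,-1}: k∈[0..1] ⇒ +0.896087 -0.151595 = +0.744493;  D = +0.615134-0.419380i
d^2_{0,-1}: k∈[0..1] ⇒ -0.521233 +0.029393 = -0.491840;  D = +0.348197+0.347369i
d^2_{1,-1}: k∈[0..1] ⇒ +0.151595 -0.002850 = +0.148745;  D = -0.083496+0.123099i
d^2_{2,-1}: single k=0 term ⇒ -0.023999;  D = -0.022031-0.009518i
Y_2^{m'}(θ=1.5794,φ=1.8241) and Σ D·Y over m':
  (+0.1697+0.3903i)·(-0.3377+0.1874i)  (+0.6151-0.4194i)·(+0.0017+0.0064i)  (+0.3482+0.3474i)·(-0.3153+0.0000i)  (-0.0835+0.1231i)·(-0.0017+0.0064i)  (-0.0220-0.0095i)·(-0.3377-0.1874i)
Y_2^-1(R⁻¹ n̂) = -0.231528-0.199677i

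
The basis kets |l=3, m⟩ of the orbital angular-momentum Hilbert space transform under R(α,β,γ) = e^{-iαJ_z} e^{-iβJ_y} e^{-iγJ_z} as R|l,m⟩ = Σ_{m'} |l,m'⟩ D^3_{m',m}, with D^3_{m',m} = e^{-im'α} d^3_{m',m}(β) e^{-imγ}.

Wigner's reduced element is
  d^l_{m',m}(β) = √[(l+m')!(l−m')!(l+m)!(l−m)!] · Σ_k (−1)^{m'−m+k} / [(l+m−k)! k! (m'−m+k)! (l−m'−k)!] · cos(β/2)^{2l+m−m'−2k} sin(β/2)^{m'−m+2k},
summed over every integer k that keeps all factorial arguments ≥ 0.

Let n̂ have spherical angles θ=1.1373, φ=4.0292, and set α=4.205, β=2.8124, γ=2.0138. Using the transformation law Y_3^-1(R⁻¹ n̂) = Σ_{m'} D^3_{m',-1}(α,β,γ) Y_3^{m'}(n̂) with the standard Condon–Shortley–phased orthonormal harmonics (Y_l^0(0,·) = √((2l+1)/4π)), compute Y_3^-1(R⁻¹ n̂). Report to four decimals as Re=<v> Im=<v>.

Re=-0.0843 Im=0.2903

Need the full column D^3_{m',-1} for m'=−3..3 at α=4.205, β=2.8124, γ=2.0138.
cos(β/2)=0.163854, sin(β/2)=0.986485
d^3_{-3,-1}: single k=2 term ⇒ +0.002717;  D = -0.001283+0.002395i
d^3_{-2,-1}: k∈[1..2] ⇒ +0.000368 -0.026710 = -0.026341;  D = +0.014254+0.022152i
d^3_{-1,-1}: k∈[0..2] ⇒ +0.000019 -0.005612 +0.152555 = +0.146963;  D = +0.146658-0.009456i
d^3_{0,-1}: k∈[0..2] ⇒ -0.000404 +0.043889 -0.530273 = -0.486788;  D = +0.208664-0.439797i
d^3_{1,-1}: k∈[0..2] ⇒ +0.004209 -0.203407 +0.921599 = +0.722400;  D = -0.419977-0.587777i
d^3_{2,-1}: k∈[0..1] ⇒ -0.026710 +0.484071 = +0.457361;  D = +0.454443-0.051579i
d^3_{3,-1}: single k=0 term ⇒ +0.098474;  D = -0.037837+0.090915i
Y_3^{m'}(θ=1.1373,φ=4.0292) and Σ D·Y over m':
  (-0.0013+0.0024i)·(+0.2768+0.1437i)  (+0.0143+0.0222i)·(-0.0718-0.3462i)  (+0.1467-0.0095i)·(+0.0218-0.0268i)  (+0.2087-0.4398i)·(-0.3320+0.0000i)  (-0.4200-0.5878i)·(-0.0218-0.0268i)  (+0.4544-0.0516i)·(-0.0718+0.3462i)  (-0.0378+0.0909i)·(-0.2768+0.1437i)
Y_3^-1(R⁻¹ n̂) = -0.084316+0.290314i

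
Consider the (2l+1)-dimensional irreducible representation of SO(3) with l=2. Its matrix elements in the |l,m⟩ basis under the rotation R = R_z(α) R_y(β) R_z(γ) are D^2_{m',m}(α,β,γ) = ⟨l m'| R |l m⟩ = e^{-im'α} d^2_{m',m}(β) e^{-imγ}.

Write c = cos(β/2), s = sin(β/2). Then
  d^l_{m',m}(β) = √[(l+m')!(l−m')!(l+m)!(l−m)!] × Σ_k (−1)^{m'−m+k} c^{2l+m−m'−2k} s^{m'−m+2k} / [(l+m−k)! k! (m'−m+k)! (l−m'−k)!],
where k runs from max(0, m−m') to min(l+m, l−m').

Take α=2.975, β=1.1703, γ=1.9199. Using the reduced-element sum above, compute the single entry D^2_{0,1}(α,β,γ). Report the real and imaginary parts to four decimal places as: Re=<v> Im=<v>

First d^2_{0,1}(β=1.1703), then the phase factors e^{-i(0)α} and e^{-i(1)γ}:
With c≡cos(β/2)=0.833629 and s≡sin(β/2)=0.552324, N=[2·2·6·1]^{1/2}=4.898979
k: max(0,(1)−(0))=1 … min(2+(1),2−(0))=2
  k=1: (−1)^0·4.8990/(2)·0.8336^3·0.5523^1 = +0.783770
  k=2: (−1)^1·4.8990/(2)·0.8336^1·0.5523^3 = -0.344058
d^2_{0,1}(1.1703) = +0.783770 -0.344058 = +0.439712
Phases: e^{-i·(0)·2.975}=+1.000000+0.000000i, e^{-i·(1)·1.9199}=-0.342056-0.939680i ⇒ D=-0.150406-0.413189i

Re=-0.1504 Im=-0.4132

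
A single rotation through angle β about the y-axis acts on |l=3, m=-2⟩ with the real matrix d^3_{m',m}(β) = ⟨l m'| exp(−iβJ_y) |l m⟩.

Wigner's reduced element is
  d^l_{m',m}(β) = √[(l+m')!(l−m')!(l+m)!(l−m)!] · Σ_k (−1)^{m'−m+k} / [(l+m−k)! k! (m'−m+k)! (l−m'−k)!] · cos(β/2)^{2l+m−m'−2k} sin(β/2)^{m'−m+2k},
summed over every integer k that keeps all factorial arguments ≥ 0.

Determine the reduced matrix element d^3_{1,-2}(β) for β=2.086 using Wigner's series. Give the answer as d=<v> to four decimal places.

d^3_{1,-2}(β=2.086) via Wigner's sum:
c=cos(2.086/2)=0.503631, s=sin(2.086/2)=0.863919; N=√[24·2·1·120]=75.894664
k∈{0,1} keeps every argument non-negative
  k=0: (−1)^3·75.8947/(12)·0.5036^3·0.8639^3 = -0.520938
  k=1: (−1)^4·75.8947/(24)·0.5036^1·0.8639^5 = +0.766439
d^3_{1,-2}(2.086) = -0.520938 +0.766439 = +0.245501

d=0.2455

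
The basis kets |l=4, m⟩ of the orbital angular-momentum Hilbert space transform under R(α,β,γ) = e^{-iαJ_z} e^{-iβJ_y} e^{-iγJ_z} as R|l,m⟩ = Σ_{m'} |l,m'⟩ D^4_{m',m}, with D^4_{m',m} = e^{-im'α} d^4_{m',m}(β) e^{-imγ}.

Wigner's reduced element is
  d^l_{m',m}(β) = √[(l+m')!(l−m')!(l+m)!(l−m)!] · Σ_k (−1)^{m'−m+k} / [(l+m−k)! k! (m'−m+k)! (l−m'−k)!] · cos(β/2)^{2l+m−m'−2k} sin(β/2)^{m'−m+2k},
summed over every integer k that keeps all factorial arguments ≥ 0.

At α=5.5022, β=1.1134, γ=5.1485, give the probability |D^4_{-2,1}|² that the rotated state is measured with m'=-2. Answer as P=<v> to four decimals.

First d^4_{-2,1}(β=1.1134), then the phase factors e^{-i(-2)α} and e^{-i(1)γ}:
With c≡cos(β/2)=0.849003 and s≡sin(β/2)=0.528387, N=[2·720·120·6]^{1/2}=1018.233765
Admissible k: 3..5 (factorial args all ≥0)
  k=3: (−1)^0·1018.2338/(72)·0.8490^5·0.5284^3 = +0.920279
  k=4: (−1)^1·1018.2338/(48)·0.8490^3·0.5284^5 = -0.534683
  k=5: (−1)^2·1018.2338/(240)·0.8490^1·0.5284^7 = +0.041420
d^4_{-2,1}(1.1134) = +0.920279 -0.534683 +0.041420 = +0.427016
|D^4_{-2,1}|² = |d^4_{-2,1}(β)|² = (+0.427016)² = 0.182342 (the z-rotation phases have unit modulus)

P=0.1823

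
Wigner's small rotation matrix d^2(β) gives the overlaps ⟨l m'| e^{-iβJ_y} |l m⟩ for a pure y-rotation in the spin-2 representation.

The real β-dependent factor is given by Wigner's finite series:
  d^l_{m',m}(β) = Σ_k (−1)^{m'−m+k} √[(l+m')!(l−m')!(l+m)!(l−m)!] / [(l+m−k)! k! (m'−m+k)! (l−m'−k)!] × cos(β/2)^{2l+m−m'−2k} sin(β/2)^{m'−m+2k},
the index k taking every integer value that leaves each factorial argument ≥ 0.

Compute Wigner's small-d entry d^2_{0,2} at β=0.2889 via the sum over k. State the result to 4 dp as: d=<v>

d=0.0497

d^2_{0,2}(β=0.2889) via Wigner's sum:
c=cos(0.2889/2)=0.989585, s=sin(0.2889/2)=0.143948; N=√[2·2·24·1]=9.797959
k: max(0,(2)−(0))=2 … min(2+(2),2−(0))=2
  k=2: (−1)^0·9.7980/(4)·0.9896^2·0.1439^2 = +0.049704
d^2_{0,2}(0.2889) = +0.049704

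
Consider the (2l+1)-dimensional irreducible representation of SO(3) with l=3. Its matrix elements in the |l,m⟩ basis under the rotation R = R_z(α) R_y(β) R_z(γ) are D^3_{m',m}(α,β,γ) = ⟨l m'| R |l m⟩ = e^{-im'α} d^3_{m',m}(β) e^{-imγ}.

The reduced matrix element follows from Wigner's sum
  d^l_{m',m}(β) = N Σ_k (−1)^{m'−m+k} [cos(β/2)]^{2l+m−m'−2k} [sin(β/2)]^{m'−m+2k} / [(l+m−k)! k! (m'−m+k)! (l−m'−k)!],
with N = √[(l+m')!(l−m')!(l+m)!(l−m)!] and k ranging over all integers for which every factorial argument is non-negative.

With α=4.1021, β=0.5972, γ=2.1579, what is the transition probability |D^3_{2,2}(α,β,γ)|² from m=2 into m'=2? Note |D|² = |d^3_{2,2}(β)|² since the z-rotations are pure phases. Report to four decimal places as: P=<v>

Split into d^3_{2,2}(β=0.5972) × two z-phases.
c=cos(0.5972/2)=0.955749, s=sin(0.5972/2)=0.294182; N=√[120·1·120·1]=120.000000
Admissible k: 0..1 (factorial args all ≥0)
  k=0: (−1)^0·120.0000/(120)·0.9557^6·0.2942^0 = +0.762191
  k=1: (−1)^1·120.0000/(24)·0.9557^4·0.2942^2 = -0.361060
d^3_{2,2}(0.5972) = +0.762191 -0.361060 = +0.401131
|D^3_{2,2}|² = |d^3_{2,2}(β)|² = (+0.401131)² = 0.160906 (the z-rotation phases have unit modulus)

P=0.1609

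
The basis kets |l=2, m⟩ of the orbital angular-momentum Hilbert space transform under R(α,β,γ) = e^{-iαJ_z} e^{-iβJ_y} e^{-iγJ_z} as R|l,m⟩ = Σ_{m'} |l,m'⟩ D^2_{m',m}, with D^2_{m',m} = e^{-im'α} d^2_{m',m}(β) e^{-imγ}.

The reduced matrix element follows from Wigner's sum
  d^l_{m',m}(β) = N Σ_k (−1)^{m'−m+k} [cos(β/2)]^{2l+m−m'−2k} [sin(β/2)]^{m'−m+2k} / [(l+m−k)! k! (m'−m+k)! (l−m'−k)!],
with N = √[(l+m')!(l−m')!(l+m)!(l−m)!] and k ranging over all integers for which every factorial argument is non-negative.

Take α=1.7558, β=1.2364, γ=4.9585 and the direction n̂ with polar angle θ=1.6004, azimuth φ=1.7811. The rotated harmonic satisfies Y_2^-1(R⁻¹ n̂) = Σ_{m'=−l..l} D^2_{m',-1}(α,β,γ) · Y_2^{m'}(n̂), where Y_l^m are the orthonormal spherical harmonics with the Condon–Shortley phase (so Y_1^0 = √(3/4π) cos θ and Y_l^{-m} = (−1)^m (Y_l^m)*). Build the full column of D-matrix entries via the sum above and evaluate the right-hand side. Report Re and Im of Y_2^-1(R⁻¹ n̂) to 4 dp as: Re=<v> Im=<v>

Need the full column D^2_{m',-1} for m'=−2..2 at α=1.7558, β=1.2364, γ=4.9585.
cos(β/2)=0.814923, sin(β/2)=0.579569
d^2_{-2,-1}: single k=1 term ⇒ +0.627314;  D = -0.362507+0.511968i
d^2_{-1,-1}: k∈[0..1] ⇒ +0.441028 -0.669214 = -0.228186;  D = -0.207307-0.095355i
d^2_{0,-1}: k∈[0..1] ⇒ -0.768300 +0.388605 = -0.379695;  D = -0.092507+0.368254i
d^2_{1,-1}: k∈[0..1] ⇒ +0.669214 -0.112829 = +0.556385;  D = -0.555346-0.033978i
d^2_{2,-1}: single k=0 term ⇒ -0.317295;  D = -0.039211-0.314862i
Y_2^{m'}(θ=1.6004,φ=1.7811) and Σ D·Y over m':
  (-0.3625+0.5120i)·(-0.3523+0.1576i)  (-0.2073-0.0954i)·(+0.0048+0.0224i)  (-0.0925+0.3683i)·(-0.3146+0.0000i)  (-0.5553-0.0340i)·(-0.0048+0.0224i)  (-0.0392-0.3149i)·(-0.3523-0.1576i)
Y_2^-1(R⁻¹ n̂) = +0.044881-0.253566i

Re=0.0449 Im=-0.2536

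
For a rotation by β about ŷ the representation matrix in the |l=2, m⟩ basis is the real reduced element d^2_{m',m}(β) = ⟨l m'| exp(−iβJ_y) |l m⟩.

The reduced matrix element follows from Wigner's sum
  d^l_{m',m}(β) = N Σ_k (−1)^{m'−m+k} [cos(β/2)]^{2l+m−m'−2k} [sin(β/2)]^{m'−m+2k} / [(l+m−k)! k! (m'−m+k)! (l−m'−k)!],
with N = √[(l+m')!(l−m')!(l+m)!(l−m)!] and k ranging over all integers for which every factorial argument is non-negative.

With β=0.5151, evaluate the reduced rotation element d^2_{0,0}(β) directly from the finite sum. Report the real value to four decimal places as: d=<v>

d=0.6360

d^2_{0,0}(β=0.5151) via Wigner's sum:
c=cos(0.5151/2)=0.967017, s=sin(0.5151/2)=0.254712; N=√[2·2·2·2]=4.000000
Admissible k: 0..2 (factorial args all ≥0)
  k=0: (−1)^0·4.0000/(4)·0.9670^4·0.2547^0 = +0.874453
  k=1: (−1)^1·4.0000/(1)·0.9670^2·0.2547^2 = -0.242676
  k=2: (−1)^2·4.0000/(4)·0.9670^0·0.2547^4 = +0.004209
d^2_{0,0}(0.5151) = +0.874453 -0.242676 +0.004209 = +0.635986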